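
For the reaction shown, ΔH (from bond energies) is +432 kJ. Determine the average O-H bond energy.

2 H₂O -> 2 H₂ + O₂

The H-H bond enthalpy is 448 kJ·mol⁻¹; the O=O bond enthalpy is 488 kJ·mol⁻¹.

Let D be the O-H bond energy.
Σ(broken) = 4×D = 4D
Σ(formed) = 2×448 + 1×488 = 1384
ΔH = Σ(broken) − Σ(formed) = (4D) − (1384) = −1384 + 4D
Setting this equal to +432 kJ gives 4D = 1816, so D = 454 kJ/mol.

D(O-H) ≈ 454 kJ/mol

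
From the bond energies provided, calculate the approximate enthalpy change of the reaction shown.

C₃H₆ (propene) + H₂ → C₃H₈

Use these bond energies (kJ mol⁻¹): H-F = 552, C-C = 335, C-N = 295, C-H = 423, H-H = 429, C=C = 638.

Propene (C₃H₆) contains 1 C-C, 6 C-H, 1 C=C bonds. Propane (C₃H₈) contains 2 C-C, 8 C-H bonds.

Bonds broken (reactants):
  C-C: 1 × 335 = 335
  C-H: 6 × 423 = 2538
  C=C: 1 × 638 = 638
  H-H: 1 × 429 = 429
  Σ(broken) = 3940 kJ
Bonds formed (products):
  C-C: 2 × 335 = 670
  C-H: 8 × 423 = 3384
  Σ(formed) = 4054 kJ
ΔH = Σ(broken) − Σ(formed) = 3940 − 4054 = −114 kJ

ΔH ≈ −114 kJ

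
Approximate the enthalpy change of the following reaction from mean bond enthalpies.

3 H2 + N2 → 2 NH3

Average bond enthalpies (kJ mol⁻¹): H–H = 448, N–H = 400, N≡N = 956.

ΔH ≈ −100 kJ

Bonds broken (reactants):
  H–H: 3 × 448 = 1344
  N≡N: 1 × 956 = 956
  Σ(broken) = 2300 kJ
Bonds formed (products):
  N–H: 6 × 400 = 2400
  Σ(formed) = 2400 kJ
ΔH = Σ(broken) − Σ(formed) = 2300 − 2400 = −100 kJ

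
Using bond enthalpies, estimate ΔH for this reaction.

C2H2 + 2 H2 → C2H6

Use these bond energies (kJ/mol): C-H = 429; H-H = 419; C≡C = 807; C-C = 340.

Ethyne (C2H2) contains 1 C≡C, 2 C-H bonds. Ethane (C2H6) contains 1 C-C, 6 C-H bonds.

Bonds broken (reactants):
  C≡C: 1 × 807 = 807
  C-H: 2 × 429 = 858
  H-H: 2 × 419 = 838
  Σ(broken) = 2503 kJ
Bonds formed (products):
  C-C: 1 × 340 = 340
  C-H: 6 × 429 = 2574
  Σ(formed) = 2914 kJ
ΔH = Σ(broken) − Σ(formed) = 2503 − 2914 = −411 kJ

ΔH ≈ −411 kJ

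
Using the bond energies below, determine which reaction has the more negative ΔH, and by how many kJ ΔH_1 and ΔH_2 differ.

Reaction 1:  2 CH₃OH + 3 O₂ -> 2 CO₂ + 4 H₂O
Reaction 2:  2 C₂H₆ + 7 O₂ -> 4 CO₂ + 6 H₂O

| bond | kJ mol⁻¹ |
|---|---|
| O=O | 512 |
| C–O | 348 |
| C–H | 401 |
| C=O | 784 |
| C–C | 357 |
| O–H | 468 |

Reaction 2, by 1472 kJ

Reaction 1:
  Bonds broken (reactants):
    C–H: 6 × 401 = 2406
    C–O: 2 × 348 = 696
    O–H: 2 × 468 = 936
    O=O: 3 × 512 = 1536
    Σ(broken) = 5574 kJ
  Bonds formed (products):
    C=O: 4 × 784 = 3136
    O–H: 8 × 468 = 3744
    Σ(formed) = 6880 kJ
  ΔH_1 = 5574 − 6880 = −1306 kJ
Reaction 2:
  Bonds broken (reactants):
    C–C: 2 × 357 = 714
    C–H: 12 × 401 = 4812
    O=O: 7 × 512 = 3584
    Σ(broken) = 9110 kJ
  Bonds formed (products):
    C=O: 8 × 784 = 6272
    O–H: 12 × 468 = 5616
    Σ(formed) = 11888 kJ
  ΔH_2 = 9110 − 11888 = −2778 kJ
ΔH_1 − ΔH_2 = +1472 kJ, so reaction 2 has the more negative ΔH; |ΔH_1 − ΔH_2| = 1472 kJ.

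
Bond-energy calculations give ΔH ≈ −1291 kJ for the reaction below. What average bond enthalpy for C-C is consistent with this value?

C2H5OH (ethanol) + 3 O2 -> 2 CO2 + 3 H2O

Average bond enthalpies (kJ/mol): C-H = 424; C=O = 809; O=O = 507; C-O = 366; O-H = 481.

D(C-C) ≈ 343 kJ/mol

Let D be the C-C bond energy.
Σ(broken) = 1×D + 5×424 + 1×366 + 1×481 + 3×507 = 4488 + D
Σ(formed) = 4×809 + 6×481 = 6122
ΔH = Σ(broken) − Σ(formed) = (4488 + D) − (6122) = −1634 + D
Setting this equal to −1291 kJ gives D = 343 kJ/mol.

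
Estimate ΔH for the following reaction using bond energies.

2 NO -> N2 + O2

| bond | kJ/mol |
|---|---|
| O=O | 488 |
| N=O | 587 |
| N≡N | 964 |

ΔH ≈ −278 kJ

Bonds broken (reactants):
  N=O: 2 × 587 = 1174
  Σ(broken) = 1174 kJ
Bonds formed (products):
  N≡N: 1 × 964 = 964
  O=O: 1 × 488 = 488
  Σ(formed) = 1452 kJ
ΔH = Σ(broken) − Σ(formed) = 1174 − 1452 = −278 kJ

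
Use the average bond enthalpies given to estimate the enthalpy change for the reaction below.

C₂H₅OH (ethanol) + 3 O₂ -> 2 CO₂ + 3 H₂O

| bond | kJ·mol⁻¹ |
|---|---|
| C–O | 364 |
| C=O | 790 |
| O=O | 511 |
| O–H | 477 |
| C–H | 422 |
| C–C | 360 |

Bonds broken (reactants):
  C–C: 1 × 360 = 360
  C–H: 5 × 422 = 2110
  C–O: 1 × 364 = 364
  O–H: 1 × 477 = 477
  O=O: 3 × 511 = 1533
  Σ(broken) = 4844 kJ
Bonds formed (products):
  C=O: 4 × 790 = 3160
  O–H: 6 × 477 = 2862
  Σ(formed) = 6022 kJ
ΔH = Σ(broken) − Σ(formed) = 4844 − 6022 = −1178 kJ

ΔH ≈ −1178 kJ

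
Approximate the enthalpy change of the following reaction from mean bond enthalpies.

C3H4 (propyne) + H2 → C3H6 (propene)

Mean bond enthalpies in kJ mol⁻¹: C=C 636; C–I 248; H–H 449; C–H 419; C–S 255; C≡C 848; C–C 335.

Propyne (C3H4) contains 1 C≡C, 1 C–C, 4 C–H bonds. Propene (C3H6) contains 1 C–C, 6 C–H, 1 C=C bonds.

ΔH ≈ −177 kJ

Bonds broken (reactants):
  C≡C: 1 × 848 = 848
  C–C: 1 × 335 = 335
  C–H: 4 × 419 = 1676
  H–H: 1 × 449 = 449
  Σ(broken) = 3308 kJ
Bonds formed (products):
  C–C: 1 × 335 = 335
  C–H: 6 × 419 = 2514
  C=C: 1 × 636 = 636
  Σ(formed) = 3485 kJ
ΔH = Σ(broken) − Σ(formed) = 3308 − 3485 = −177 kJ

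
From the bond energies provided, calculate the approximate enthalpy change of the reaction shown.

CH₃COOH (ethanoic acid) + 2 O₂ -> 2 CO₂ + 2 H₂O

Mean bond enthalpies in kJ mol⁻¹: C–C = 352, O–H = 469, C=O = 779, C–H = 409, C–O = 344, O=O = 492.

ΔH ≈ −837 kJ

Bonds broken (reactants):
  C–C: 1 × 352 = 352
  C–H: 3 × 409 = 1227
  C–O: 1 × 344 = 344
  C=O: 1 × 779 = 779
  O–H: 1 × 469 = 469
  O=O: 2 × 492 = 984
  Σ(broken) = 4155 kJ
Bonds formed (products):
  C=O: 4 × 779 = 3116
  O–H: 4 × 469 = 1876
  Σ(formed) = 4992 kJ
ΔH = Σ(broken) − Σ(formed) = 4155 − 4992 = −837 kJ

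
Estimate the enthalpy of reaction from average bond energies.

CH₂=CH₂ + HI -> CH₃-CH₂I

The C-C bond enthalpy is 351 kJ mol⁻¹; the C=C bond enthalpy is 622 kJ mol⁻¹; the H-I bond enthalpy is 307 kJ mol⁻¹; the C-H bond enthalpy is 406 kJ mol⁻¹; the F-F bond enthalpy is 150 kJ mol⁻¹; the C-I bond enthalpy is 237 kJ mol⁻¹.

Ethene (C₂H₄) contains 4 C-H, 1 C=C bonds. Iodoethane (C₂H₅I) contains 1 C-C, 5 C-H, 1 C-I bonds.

ΔH ≈ −65 kJ

Bonds broken (reactants):
  C-H: 4 × 406 = 1624
  C=C: 1 × 622 = 622
  H-I: 1 × 307 = 307
  Σ(broken) = 2553 kJ
Bonds formed (products):
  C-C: 1 × 351 = 351
  C-H: 5 × 406 = 2030
  C-I: 1 × 237 = 237
  Σ(formed) = 2618 kJ
ΔH = Σ(broken) − Σ(formed) = 2553 − 2618 = −65 kJ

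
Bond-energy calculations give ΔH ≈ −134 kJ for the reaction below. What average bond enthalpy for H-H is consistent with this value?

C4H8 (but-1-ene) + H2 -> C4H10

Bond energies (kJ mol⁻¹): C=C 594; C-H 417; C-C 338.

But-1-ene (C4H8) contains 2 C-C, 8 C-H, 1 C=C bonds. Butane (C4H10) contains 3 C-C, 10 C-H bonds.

D(H-H) ≈ 444 kJ/mol

Let D be the H-H bond energy.
Σ(broken) = 2×338 + 8×417 + 1×594 + 1×D = 4606 + D
Σ(formed) = 3×338 + 10×417 = 5184
ΔH = Σ(broken) − Σ(formed) = (4606 + D) − (5184) = −578 + D
Setting this equal to −134 kJ gives D = 444 kJ/mol.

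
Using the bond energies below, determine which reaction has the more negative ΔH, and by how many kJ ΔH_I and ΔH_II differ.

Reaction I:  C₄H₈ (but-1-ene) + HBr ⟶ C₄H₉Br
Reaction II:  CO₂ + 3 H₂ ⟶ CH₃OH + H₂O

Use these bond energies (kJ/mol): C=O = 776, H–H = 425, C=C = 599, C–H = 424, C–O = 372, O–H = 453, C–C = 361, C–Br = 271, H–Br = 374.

Reaction II, by 93 kJ

Reaction I:
  Bonds broken (reactants):
    C–C: 2 × 361 = 722
    C–H: 8 × 424 = 3392
    C=C: 1 × 599 = 599
    H–Br: 1 × 374 = 374
    Σ(broken) = 5087 kJ
  Bonds formed (products):
    C–Br: 1 × 271 = 271
    C–C: 3 × 361 = 1083
    C–H: 9 × 424 = 3816
    Σ(formed) = 5170 kJ
  ΔH_I = 5087 − 5170 = −83 kJ
Reaction II:
  Bonds broken (reactants):
    C=O: 2 × 776 = 1552
    H–H: 3 × 425 = 1275
    Σ(broken) = 2827 kJ
  Bonds formed (products):
    C–H: 3 × 424 = 1272
    C–O: 1 × 372 = 372
    O–H: 3 × 453 = 1359
    Σ(formed) = 3003 kJ
  ΔH_II = 2827 − 3003 = −176 kJ
ΔH_I − ΔH_II = +93 kJ, so reaction II has the more negative ΔH; |ΔH_I − ΔH_II| = 93 kJ.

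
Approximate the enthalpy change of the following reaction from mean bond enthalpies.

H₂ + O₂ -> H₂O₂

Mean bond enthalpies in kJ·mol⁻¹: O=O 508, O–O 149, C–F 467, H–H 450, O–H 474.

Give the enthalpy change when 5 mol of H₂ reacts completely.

ΔH = −695 kJ

Bonds broken (reactants):
  H–H: 1 × 450 = 450
  O=O: 1 × 508 = 508
  Σ(broken) = 958 kJ
Bonds formed (products):
  O–H: 2 × 474 = 948
  O–O: 1 × 149 = 149
  Σ(formed) = 1097 kJ
ΔH = Σ(broken) − Σ(formed) = 958 − 1097 = −139 kJ
For 5× the reaction as written: 5 × (−139) = −695 kJ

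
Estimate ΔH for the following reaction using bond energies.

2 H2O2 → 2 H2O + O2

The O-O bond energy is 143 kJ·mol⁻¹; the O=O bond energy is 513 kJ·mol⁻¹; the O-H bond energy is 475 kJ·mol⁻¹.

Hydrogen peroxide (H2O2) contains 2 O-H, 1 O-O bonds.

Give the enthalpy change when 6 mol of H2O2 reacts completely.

ΔH = −681 kJ

Bonds broken (reactants):
  O-H: 4 × 475 = 1900
  O-O: 2 × 143 = 286
  Σ(broken) = 2186 kJ
Bonds formed (products):
  O-H: 4 × 475 = 1900
  O=O: 1 × 513 = 513
  Σ(formed) = 2413 kJ
ΔH = Σ(broken) − Σ(formed) = 2186 − 2413 = −227 kJ
For 3× the reaction as written: 3 × (−227) = −681 kJ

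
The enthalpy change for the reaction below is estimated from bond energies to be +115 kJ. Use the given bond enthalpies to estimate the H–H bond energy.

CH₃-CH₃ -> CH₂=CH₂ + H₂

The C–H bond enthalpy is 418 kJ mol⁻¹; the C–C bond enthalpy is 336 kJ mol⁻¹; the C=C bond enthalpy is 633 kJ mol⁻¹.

D(H–H) ≈ 424 kJ/mol

Let D be the H–H bond energy.
Σ(broken) = 1×336 + 6×418 = 2844
Σ(formed) = 4×418 + 1×633 + 1×D = 2305 + D
ΔH = Σ(broken) − Σ(formed) = (2844) − (2305 + D) = +539 − D
Setting this equal to +115 kJ gives D = 424 kJ/mol.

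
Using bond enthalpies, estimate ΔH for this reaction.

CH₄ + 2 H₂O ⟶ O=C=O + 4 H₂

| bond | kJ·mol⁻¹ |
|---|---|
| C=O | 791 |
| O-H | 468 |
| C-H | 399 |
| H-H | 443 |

Bonds broken (reactants):
  C-H: 4 × 399 = 1596
  O-H: 4 × 468 = 1872
  Σ(broken) = 3468 kJ
Bonds formed (products):
  C=O: 2 × 791 = 1582
  H-H: 4 × 443 = 1772
  Σ(formed) = 3354 kJ
ΔH = Σ(broken) − Σ(formed) = 3468 − 3354 = +114 kJ

ΔH ≈ +114 kJ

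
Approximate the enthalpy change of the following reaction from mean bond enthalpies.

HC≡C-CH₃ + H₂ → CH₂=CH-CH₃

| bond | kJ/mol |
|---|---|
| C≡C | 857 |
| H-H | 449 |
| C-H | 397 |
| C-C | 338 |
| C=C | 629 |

ΔH ≈ −117 kJ

Bonds broken (reactants):
  C≡C: 1 × 857 = 857
  C-C: 1 × 338 = 338
  C-H: 4 × 397 = 1588
  H-H: 1 × 449 = 449
  Σ(broken) = 3232 kJ
Bonds formed (products):
  C-C: 1 × 338 = 338
  C-H: 6 × 397 = 2382
  C=C: 1 × 629 = 629
  Σ(formed) = 3349 kJ
ΔH = Σ(broken) − Σ(formed) = 3232 − 3349 = −117 kJ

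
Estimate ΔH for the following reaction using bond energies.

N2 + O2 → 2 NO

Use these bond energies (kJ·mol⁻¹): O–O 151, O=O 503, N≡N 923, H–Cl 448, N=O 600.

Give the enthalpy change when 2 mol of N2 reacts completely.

Bonds broken (reactants):
  N≡N: 1 × 923 = 923
  O=O: 1 × 503 = 503
  Σ(broken) = 1426 kJ
Bonds formed (products):
  N=O: 2 × 600 = 1200
  Σ(formed) = 1200 kJ
ΔH = Σ(broken) − Σ(formed) = 1426 − 1200 = +226 kJ
For 2× the reaction as written: 2 × (+226) = +452 kJ

ΔH = +452 kJ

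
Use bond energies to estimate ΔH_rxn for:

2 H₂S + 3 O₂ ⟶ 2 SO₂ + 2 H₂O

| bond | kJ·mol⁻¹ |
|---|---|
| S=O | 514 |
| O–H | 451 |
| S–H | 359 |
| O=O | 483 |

Bonds broken (reactants):
  O=O: 3 × 483 = 1449
  S–H: 4 × 359 = 1436
  Σ(broken) = 2885 kJ
Bonds formed (products):
  O–H: 4 × 451 = 1804
  S=O: 4 × 514 = 2056
  Σ(formed) = 3860 kJ
ΔH = Σ(broken) − Σ(formed) = 2885 − 3860 = −975 kJ

ΔH ≈ −975 kJ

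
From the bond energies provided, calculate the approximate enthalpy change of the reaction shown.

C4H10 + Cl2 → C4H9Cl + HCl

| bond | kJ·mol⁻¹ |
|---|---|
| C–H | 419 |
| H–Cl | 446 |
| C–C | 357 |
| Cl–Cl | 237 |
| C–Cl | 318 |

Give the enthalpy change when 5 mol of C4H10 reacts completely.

Bonds broken (reactants):
  C–C: 3 × 357 = 1071
  C–H: 10 × 419 = 4190
  Cl–Cl: 1 × 237 = 237
  Σ(broken) = 5498 kJ
Bonds formed (products):
  C–C: 3 × 357 = 1071
  C–Cl: 1 × 318 = 318
  C–H: 9 × 419 = 3771
  H–Cl: 1 × 446 = 446
  Σ(formed) = 5606 kJ
ΔH = Σ(broken) − Σ(formed) = 5498 − 5606 = −108 kJ
For 5× the reaction as written: 5 × (−108) = −540 kJ

ΔH = −540 kJ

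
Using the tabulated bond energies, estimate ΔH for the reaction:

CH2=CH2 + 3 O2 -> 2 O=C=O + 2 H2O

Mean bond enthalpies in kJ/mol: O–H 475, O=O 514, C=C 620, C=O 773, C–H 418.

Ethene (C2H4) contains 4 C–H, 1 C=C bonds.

Bonds broken (reactants):
  C–H: 4 × 418 = 1672
  C=C: 1 × 620 = 620
  O=O: 3 × 514 = 1542
  Σ(broken) = 3834 kJ
Bonds formed (products):
  C=O: 4 × 773 = 3092
  O–H: 4 × 475 = 1900
  Σ(formed) = 4992 kJ
ΔH = Σ(broken) − Σ(formed) = 3834 − 4992 = −1158 kJ

ΔH ≈ −1158 kJ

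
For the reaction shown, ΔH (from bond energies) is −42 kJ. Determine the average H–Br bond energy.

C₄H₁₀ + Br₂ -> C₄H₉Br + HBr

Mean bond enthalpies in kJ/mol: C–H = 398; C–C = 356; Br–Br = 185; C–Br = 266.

D(H–Br) ≈ 359 kJ/mol

Let D be the H–Br bond energy.
Σ(broken) = 1×185 + 3×356 + 10×398 = 5233
Σ(formed) = 1×266 + 3×356 + 9×398 + 1×D = 4916 + D
ΔH = Σ(broken) − Σ(formed) = (5233) − (4916 + D) = +317 − D
Setting this equal to −42 kJ gives D = 359 kJ/mol.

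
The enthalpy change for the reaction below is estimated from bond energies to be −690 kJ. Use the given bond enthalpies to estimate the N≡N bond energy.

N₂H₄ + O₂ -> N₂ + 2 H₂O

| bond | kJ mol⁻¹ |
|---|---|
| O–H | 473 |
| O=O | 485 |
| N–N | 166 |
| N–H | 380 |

Let D be the N≡N bond energy.
Σ(broken) = 4×380 + 1×166 + 1×485 = 2171
Σ(formed) = 1×D + 4×473 = 1892 + D
ΔH = Σ(broken) − Σ(formed) = (2171) − (1892 + D) = +279 − D
Setting this equal to −690 kJ gives D = 969 kJ/mol.

D(N≡N) ≈ 969 kJ/mol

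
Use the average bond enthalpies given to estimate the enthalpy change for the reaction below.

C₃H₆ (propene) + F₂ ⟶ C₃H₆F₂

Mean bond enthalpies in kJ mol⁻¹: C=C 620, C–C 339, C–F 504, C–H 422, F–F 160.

ΔH ≈ −567 kJ

Bonds broken (reactants):
  C–C: 1 × 339 = 339
  C–H: 6 × 422 = 2532
  C=C: 1 × 620 = 620
  F–F: 1 × 160 = 160
  Σ(broken) = 3651 kJ
Bonds formed (products):
  C–C: 2 × 339 = 678
  C–F: 2 × 504 = 1008
  C–H: 6 × 422 = 2532
  Σ(formed) = 4218 kJ
ΔH = Σ(broken) − Σ(formed) = 3651 − 4218 = −567 kJ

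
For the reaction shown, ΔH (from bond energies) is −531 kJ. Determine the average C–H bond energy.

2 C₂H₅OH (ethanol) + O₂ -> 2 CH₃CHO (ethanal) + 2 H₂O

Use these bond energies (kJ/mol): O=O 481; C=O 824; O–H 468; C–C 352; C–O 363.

Let D be the C–H bond energy.
Σ(broken) = 2×352 + 10×D + 2×363 + 2×468 + 1×481 = 2847 + 10D
Σ(formed) = 2×352 + 8×D + 2×824 + 4×468 = 4224 + 8D
ΔH = Σ(broken) − Σ(formed) = (2847 + 10D) − (4224 + 8D) = −1377 + 2D
Setting this equal to −531 kJ gives 2D = 846, so D = 423 kJ/mol.

D(C–H) ≈ 423 kJ/mol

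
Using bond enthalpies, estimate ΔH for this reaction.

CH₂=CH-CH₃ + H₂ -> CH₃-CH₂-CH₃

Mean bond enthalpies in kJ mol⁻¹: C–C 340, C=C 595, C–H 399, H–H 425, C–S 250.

ΔH ≈ −118 kJ

Bonds broken (reactants):
  C–C: 1 × 340 = 340
  C–H: 6 × 399 = 2394
  C=C: 1 × 595 = 595
  H–H: 1 × 425 = 425
  Σ(broken) = 3754 kJ
Bonds formed (products):
  C–C: 2 × 340 = 680
  C–H: 8 × 399 = 3192
  Σ(formed) = 3872 kJ
ΔH = Σ(broken) − Σ(formed) = 3754 − 3872 = −118 kJ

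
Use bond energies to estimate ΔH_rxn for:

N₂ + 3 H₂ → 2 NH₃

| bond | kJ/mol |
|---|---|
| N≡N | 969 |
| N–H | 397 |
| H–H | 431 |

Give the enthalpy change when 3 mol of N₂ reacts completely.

Bonds broken (reactants):
  H–H: 3 × 431 = 1293
  N≡N: 1 × 969 = 969
  Σ(broken) = 2262 kJ
Bonds formed (products):
  N–H: 6 × 397 = 2382
  Σ(formed) = 2382 kJ
ΔH = Σ(broken) − Σ(formed) = 2262 − 2382 = −120 kJ
For 3× the reaction as written: 3 × (−120) = −360 kJ

ΔH = −360 kJ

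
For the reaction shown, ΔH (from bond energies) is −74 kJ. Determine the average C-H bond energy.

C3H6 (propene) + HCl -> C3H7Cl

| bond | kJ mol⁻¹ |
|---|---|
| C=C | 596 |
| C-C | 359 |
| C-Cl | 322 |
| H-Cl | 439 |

Let D be the C-H bond energy.
Σ(broken) = 1×359 + 6×D + 1×596 + 1×439 = 1394 + 6D
Σ(formed) = 2×359 + 1×322 + 7×D = 1040 + 7D
ΔH = Σ(broken) − Σ(formed) = (1394 + 6D) − (1040 + 7D) = +354 − D
Setting this equal to −74 kJ gives D = 428 kJ/mol.

D(C-H) ≈ 428 kJ/mol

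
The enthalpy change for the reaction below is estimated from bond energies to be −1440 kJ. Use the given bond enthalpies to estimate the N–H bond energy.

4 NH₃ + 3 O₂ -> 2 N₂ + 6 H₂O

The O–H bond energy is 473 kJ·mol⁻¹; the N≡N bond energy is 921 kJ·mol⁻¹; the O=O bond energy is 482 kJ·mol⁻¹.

Let D be the N–H bond energy.
Σ(broken) = 12×D + 3×482 = 1446 + 12D
Σ(formed) = 2×921 + 12×473 = 7518
ΔH = Σ(broken) − Σ(formed) = (1446 + 12D) − (7518) = −6072 + 12D
Setting this equal to −1440 kJ gives 12D = 4632, so D = 386 kJ/mol.

D(N–H) ≈ 386 kJ/mol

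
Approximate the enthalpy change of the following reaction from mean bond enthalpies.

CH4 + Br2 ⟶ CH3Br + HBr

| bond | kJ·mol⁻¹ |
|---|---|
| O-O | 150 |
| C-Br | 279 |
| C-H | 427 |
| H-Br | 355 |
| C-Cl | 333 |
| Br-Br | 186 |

ΔH ≈ −21 kJ

Bonds broken (reactants):
  Br-Br: 1 × 186 = 186
  C-H: 4 × 427 = 1708
  Σ(broken) = 1894 kJ
Bonds formed (products):
  C-Br: 1 × 279 = 279
  C-H: 3 × 427 = 1281
  H-Br: 1 × 355 = 355
  Σ(formed) = 1915 kJ
ΔH = Σ(broken) − Σ(formed) = 1894 − 1915 = −21 kJ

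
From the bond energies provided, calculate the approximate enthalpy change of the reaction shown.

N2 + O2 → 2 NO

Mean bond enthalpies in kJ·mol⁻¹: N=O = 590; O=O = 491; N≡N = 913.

Bonds broken (reactants):
  N≡N: 1 × 913 = 913
  O=O: 1 × 491 = 491
  Σ(broken) = 1404 kJ
Bonds formed (products):
  N=O: 2 × 590 = 1180
  Σ(formed) = 1180 kJ
ΔH = Σ(broken) − Σ(formed) = 1404 − 1180 = +224 kJ

ΔH ≈ +224 kJ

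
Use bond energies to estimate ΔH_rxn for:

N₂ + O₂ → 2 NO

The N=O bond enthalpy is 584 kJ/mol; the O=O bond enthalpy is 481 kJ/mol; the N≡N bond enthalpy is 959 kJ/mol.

ΔH ≈ +272 kJ

Bonds broken (reactants):
  N≡N: 1 × 959 = 959
  O=O: 1 × 481 = 481
  Σ(broken) = 1440 kJ
Bonds formed (products):
  N=O: 2 × 584 = 1168
  Σ(formed) = 1168 kJ
ΔH = Σ(broken) − Σ(formed) = 1440 − 1168 = +272 kJ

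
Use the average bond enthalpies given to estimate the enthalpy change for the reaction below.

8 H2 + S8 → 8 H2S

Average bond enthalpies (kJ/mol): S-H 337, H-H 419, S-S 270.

ΔH ≈ +120 kJ

Bonds broken (reactants):
  H-H: 8 × 419 = 3352
  S-S: 8 × 270 = 2160
  Σ(broken) = 5512 kJ
Bonds formed (products):
  S-H: 16 × 337 = 5392
  Σ(formed) = 5392 kJ
ΔH = Σ(broken) − Σ(formed) = 5512 − 5392 = +120 kJ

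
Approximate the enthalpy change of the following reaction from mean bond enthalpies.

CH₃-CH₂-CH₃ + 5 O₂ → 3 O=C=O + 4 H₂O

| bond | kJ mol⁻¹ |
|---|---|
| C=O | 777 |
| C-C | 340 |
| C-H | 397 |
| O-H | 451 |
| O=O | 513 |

Bonds broken (reactants):
  C-C: 2 × 340 = 680
  C-H: 8 × 397 = 3176
  O=O: 5 × 513 = 2565
  Σ(broken) = 6421 kJ
Bonds formed (products):
  C=O: 6 × 777 = 4662
  O-H: 8 × 451 = 3608
  Σ(formed) = 8270 kJ
ΔH = Σ(broken) − Σ(formed) = 6421 − 8270 = −1849 kJ

ΔH ≈ −1849 kJ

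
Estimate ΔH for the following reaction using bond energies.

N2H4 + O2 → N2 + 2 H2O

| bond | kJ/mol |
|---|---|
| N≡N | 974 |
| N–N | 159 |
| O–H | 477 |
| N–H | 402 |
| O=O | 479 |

Bonds broken (reactants):
  N–H: 4 × 402 = 1608
  N–N: 1 × 159 = 159
  O=O: 1 × 479 = 479
  Σ(broken) = 2246 kJ
Bonds formed (products):
  N≡N: 1 × 974 = 974
  O–H: 4 × 477 = 1908
  Σ(formed) = 2882 kJ
ΔH = Σ(broken) − Σ(formed) = 2246 − 2882 = −636 kJ

ΔH ≈ −636 kJ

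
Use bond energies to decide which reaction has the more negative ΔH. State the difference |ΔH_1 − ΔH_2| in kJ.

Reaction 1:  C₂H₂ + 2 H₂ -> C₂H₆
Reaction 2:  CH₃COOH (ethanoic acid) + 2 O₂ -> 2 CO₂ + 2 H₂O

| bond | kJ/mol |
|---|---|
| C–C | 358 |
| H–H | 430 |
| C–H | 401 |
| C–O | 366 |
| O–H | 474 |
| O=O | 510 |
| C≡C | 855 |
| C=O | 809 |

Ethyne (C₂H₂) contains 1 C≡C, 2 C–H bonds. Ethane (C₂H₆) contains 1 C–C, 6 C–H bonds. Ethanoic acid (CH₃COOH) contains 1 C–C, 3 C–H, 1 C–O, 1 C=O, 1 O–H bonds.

Reaction 1:
  Bonds broken (reactants):
    C≡C: 1 × 855 = 855
    C–H: 2 × 401 = 802
    H–H: 2 × 430 = 860
    Σ(broken) = 2517 kJ
  Bonds formed (products):
    C–C: 1 × 358 = 358
    C–H: 6 × 401 = 2406
    Σ(formed) = 2764 kJ
  ΔH_1 = 2517 − 2764 = −247 kJ
Reaction 2:
  Bonds broken (reactants):
    C–C: 1 × 358 = 358
    C–H: 3 × 401 = 1203
    C–O: 1 × 366 = 366
    C=O: 1 × 809 = 809
    O–H: 1 × 474 = 474
    O=O: 2 × 510 = 1020
    Σ(broken) = 4230 kJ
  Bonds formed (products):
    C=O: 4 × 809 = 3236
    O–H: 4 × 474 = 1896
    Σ(formed) = 5132 kJ
  ΔH_2 = 4230 − 5132 = −902 kJ
ΔH_1 − ΔH_2 = +655 kJ, so reaction 2 has the more negative ΔH; |ΔH_1 − ΔH_2| = 655 kJ.

Reaction 2, by 655 kJ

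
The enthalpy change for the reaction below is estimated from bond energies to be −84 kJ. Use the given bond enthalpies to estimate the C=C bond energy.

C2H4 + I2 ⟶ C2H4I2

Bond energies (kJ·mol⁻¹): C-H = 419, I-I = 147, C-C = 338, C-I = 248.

Let D be the C=C bond energy.
Σ(broken) = 4×419 + 1×D + 1×147 = 1823 + D
Σ(formed) = 1×338 + 4×419 + 2×248 = 2510
ΔH = Σ(broken) − Σ(formed) = (1823 + D) − (2510) = −687 + D
Setting this equal to −84 kJ gives D = 603 kJ/mol.

D(C=C) ≈ 603 kJ/mol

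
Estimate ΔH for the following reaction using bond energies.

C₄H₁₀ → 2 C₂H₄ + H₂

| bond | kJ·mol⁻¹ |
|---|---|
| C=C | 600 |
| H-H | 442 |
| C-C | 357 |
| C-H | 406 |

ΔH ≈ +241 kJ

Bonds broken (reactants):
  C-C: 3 × 357 = 1071
  C-H: 10 × 406 = 4060
  Σ(broken) = 5131 kJ
Bonds formed (products):
  C-H: 8 × 406 = 3248
  C=C: 2 × 600 = 1200
  H-H: 1 × 442 = 442
  Σ(formed) = 4890 kJ
ΔH = Σ(broken) − Σ(formed) = 5131 − 4890 = +241 kJ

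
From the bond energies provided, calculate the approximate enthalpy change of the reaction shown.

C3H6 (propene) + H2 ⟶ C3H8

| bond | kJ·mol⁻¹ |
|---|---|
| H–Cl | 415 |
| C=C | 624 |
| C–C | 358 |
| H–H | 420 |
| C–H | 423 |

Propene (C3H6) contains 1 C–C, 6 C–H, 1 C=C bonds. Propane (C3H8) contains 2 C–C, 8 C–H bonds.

ΔH ≈ −160 kJ

Bonds broken (reactants):
  C–C: 1 × 358 = 358
  C–H: 6 × 423 = 2538
  C=C: 1 × 624 = 624
  H–H: 1 × 420 = 420
  Σ(broken) = 3940 kJ
Bonds formed (products):
  C–C: 2 × 358 = 716
  C–H: 8 × 423 = 3384
  Σ(formed) = 4100 kJ
ΔH = Σ(broken) − Σ(formed) = 3940 − 4100 = −160 kJ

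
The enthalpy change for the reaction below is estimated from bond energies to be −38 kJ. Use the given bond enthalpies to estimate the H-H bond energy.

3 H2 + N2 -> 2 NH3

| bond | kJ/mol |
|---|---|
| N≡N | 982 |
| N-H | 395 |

Let D be the H-H bond energy.
Σ(broken) = 3×D + 1×982 = 982 + 3D
Σ(formed) = 6×395 = 2370
ΔH = Σ(broken) − Σ(formed) = (982 + 3D) − (2370) = −1388 + 3D
Setting this equal to −38 kJ gives 3D = 1350, so D = 450 kJ/mol.

D(H-H) ≈ 450 kJ/mol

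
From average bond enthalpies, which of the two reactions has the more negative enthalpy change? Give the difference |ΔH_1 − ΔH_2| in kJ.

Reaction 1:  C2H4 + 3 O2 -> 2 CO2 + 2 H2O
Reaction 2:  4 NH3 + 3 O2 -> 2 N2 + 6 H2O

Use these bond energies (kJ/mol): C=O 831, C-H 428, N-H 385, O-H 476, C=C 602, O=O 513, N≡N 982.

Reaction 2, by 142 kJ

Reaction 1:
  Bonds broken (reactants):
    C-H: 4 × 428 = 1712
    C=C: 1 × 602 = 602
    O=O: 3 × 513 = 1539
    Σ(broken) = 3853 kJ
  Bonds formed (products):
    C=O: 4 × 831 = 3324
    O-H: 4 × 476 = 1904
    Σ(formed) = 5228 kJ
  ΔH_1 = 3853 − 5228 = −1375 kJ
Reaction 2:
  Bonds broken (reactants):
    N-H: 12 × 385 = 4620
    O=O: 3 × 513 = 1539
    Σ(broken) = 6159 kJ
  Bonds formed (products):
    N≡N: 2 × 982 = 1964
    O-H: 12 × 476 = 5712
    Σ(formed) = 7676 kJ
  ΔH_2 = 6159 − 7676 = −1517 kJ
ΔH_1 − ΔH_2 = +142 kJ, so reaction 2 has the more negative ΔH; |ΔH_1 − ΔH_2| = 142 kJ.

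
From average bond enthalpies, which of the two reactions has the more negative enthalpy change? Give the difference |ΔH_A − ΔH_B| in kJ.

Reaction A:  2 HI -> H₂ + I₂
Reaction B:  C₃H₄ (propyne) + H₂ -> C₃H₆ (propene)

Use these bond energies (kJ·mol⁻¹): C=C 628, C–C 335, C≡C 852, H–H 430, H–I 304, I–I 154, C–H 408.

Reaction B, by 186 kJ

Reaction A:
  Bonds broken (reactants):
    H–I: 2 × 304 = 608
    Σ(broken) = 608 kJ
  Bonds formed (products):
    H–H: 1 × 430 = 430
    I–I: 1 × 154 = 154
    Σ(formed) = 584 kJ
  ΔH_A = 608 − 584 = +24 kJ
Reaction B:
  Bonds broken (reactants):
    C≡C: 1 × 852 = 852
    C–C: 1 × 335 = 335
    C–H: 4 × 408 = 1632
    H–H: 1 × 430 = 430
    Σ(broken) = 3249 kJ
  Bonds formed (products):
    C–C: 1 × 335 = 335
    C–H: 6 × 408 = 2448
    C=C: 1 × 628 = 628
    Σ(formed) = 3411 kJ
  ΔH_B = 3249 − 3411 = −162 kJ
ΔH_A − ΔH_B = +186 kJ, so reaction B has the more negative ΔH; |ΔH_A − ΔH_B| = 186 kJ.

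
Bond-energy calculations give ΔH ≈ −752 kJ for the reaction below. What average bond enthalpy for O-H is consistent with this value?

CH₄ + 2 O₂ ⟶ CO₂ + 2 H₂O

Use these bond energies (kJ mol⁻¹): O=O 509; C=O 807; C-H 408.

D(O-H) ≈ 447 kJ/mol

Let D be the O-H bond energy.
Σ(broken) = 4×408 + 2×509 = 2650
Σ(formed) = 2×807 + 4×D = 1614 + 4D
ΔH = Σ(broken) − Σ(formed) = (2650) − (1614 + 4D) = +1036 − 4D
Setting this equal to −752 kJ gives 4D = 1788, so D = 447 kJ/mol.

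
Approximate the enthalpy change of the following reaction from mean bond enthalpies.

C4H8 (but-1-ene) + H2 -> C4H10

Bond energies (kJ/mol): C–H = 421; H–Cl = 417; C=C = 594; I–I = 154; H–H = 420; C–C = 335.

Bonds broken (reactants):
  C–C: 2 × 335 = 670
  C–H: 8 × 421 = 3368
  C=C: 1 × 594 = 594
  H–H: 1 × 420 = 420
  Σ(broken) = 5052 kJ
Bonds formed (products):
  C–C: 3 × 335 = 1005
  C–H: 10 × 421 = 4210
  Σ(formed) = 5215 kJ
ΔH = Σ(broken) − Σ(formed) = 5052 − 5215 = −163 kJ

ΔH ≈ −163 kJ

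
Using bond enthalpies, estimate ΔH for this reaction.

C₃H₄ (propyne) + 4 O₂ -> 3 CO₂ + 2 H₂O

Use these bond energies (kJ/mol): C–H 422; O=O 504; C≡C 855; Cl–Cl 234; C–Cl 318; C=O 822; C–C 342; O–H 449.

Bonds broken (reactants):
  C≡C: 1 × 855 = 855
  C–C: 1 × 342 = 342
  C–H: 4 × 422 = 1688
  O=O: 4 × 504 = 2016
  Σ(broken) = 4901 kJ
Bonds formed (products):
  C=O: 6 × 822 = 4932
  O–H: 4 × 449 = 1796
  Σ(formed) = 6728 kJ
ΔH = Σ(broken) − Σ(formed) = 4901 − 6728 = −1827 kJ

ΔH ≈ −1827 kJ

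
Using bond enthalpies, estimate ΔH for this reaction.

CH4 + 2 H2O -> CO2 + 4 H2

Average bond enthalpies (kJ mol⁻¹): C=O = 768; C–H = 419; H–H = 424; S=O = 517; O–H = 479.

ΔH ≈ +360 kJ

Bonds broken (reactants):
  C–H: 4 × 419 = 1676
  O–H: 4 × 479 = 1916
  Σ(broken) = 3592 kJ
Bonds formed (products):
  C=O: 2 × 768 = 1536
  H–H: 4 × 424 = 1696
  Σ(formed) = 3232 kJ
ΔH = Σ(broken) − Σ(formed) = 3592 − 3232 = +360 kJ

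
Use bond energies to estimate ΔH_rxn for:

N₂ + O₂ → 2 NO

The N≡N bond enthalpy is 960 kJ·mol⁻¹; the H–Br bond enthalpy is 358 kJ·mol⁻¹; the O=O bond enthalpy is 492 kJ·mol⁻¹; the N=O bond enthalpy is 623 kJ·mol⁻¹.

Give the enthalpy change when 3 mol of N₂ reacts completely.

ΔH = +618 kJ

Bonds broken (reactants):
  N≡N: 1 × 960 = 960
  O=O: 1 × 492 = 492
  Σ(broken) = 1452 kJ
Bonds formed (products):
  N=O: 2 × 623 = 1246
  Σ(formed) = 1246 kJ
ΔH = Σ(broken) − Σ(formed) = 1452 − 1246 = +206 kJ
For 3× the reaction as written: 3 × (+206) = +618 kJ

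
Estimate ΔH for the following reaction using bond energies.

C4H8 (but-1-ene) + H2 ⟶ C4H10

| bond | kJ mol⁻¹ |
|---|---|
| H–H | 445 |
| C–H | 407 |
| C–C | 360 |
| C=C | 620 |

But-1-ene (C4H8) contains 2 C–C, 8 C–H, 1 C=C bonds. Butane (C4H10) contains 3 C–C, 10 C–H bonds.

Bonds broken (reactants):
  C–C: 2 × 360 = 720
  C–H: 8 × 407 = 3256
  C=C: 1 × 620 = 620
  H–H: 1 × 445 = 445
  Σ(broken) = 5041 kJ
Bonds formed (products):
  C–C: 3 × 360 = 1080
  C–H: 10 × 407 = 4070
  Σ(formed) = 5150 kJ
ΔH = Σ(broken) − Σ(formed) = 5041 − 5150 = −109 kJ

ΔH ≈ −109 kJ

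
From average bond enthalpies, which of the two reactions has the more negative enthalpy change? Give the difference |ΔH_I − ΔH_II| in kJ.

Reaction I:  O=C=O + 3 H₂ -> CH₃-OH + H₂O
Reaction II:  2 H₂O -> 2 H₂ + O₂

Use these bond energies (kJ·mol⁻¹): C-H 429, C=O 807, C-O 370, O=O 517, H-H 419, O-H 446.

Reaction I, by 553 kJ

Reaction I:
  Bonds broken (reactants):
    C=O: 2 × 807 = 1614
    H-H: 3 × 419 = 1257
    Σ(broken) = 2871 kJ
  Bonds formed (products):
    C-H: 3 × 429 = 1287
    C-O: 1 × 370 = 370
    O-H: 3 × 446 = 1338
    Σ(formed) = 2995 kJ
  ΔH_I = 2871 − 2995 = −124 kJ
Reaction II:
  Bonds broken (reactants):
    O-H: 4 × 446 = 1784
    Σ(broken) = 1784 kJ
  Bonds formed (products):
    H-H: 2 × 419 = 838
    O=O: 1 × 517 = 517
    Σ(formed) = 1355 kJ
  ΔH_II = 1784 − 1355 = +429 kJ
ΔH_I − ΔH_II = −553 kJ, so reaction I has the more negative ΔH; |ΔH_I − ΔH_II| = 553 kJ.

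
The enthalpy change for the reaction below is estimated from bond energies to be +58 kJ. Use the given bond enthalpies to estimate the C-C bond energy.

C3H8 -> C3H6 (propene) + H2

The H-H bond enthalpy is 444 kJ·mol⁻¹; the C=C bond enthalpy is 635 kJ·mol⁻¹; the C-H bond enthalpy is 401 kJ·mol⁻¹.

Let D be the C-C bond energy.
Σ(broken) = 2×D + 8×401 = 3208 + 2D
Σ(formed) = 1×D + 6×401 + 1×635 + 1×444 = 3485 + D
ΔH = Σ(broken) − Σ(formed) = (3208 + 2D) − (3485 + D) = −277 + D
Setting this equal to +58 kJ gives D = 335 kJ/mol.

D(C-C) ≈ 335 kJ/mol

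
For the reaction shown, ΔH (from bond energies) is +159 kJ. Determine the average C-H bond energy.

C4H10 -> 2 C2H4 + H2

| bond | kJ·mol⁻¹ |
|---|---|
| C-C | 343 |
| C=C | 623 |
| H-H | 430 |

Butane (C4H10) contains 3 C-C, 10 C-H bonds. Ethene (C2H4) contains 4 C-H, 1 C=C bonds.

D(C-H) ≈ 403 kJ/mol

Let D be the C-H bond energy.
Σ(broken) = 3×343 + 10×D = 1029 + 10D
Σ(formed) = 8×D + 2×623 + 1×430 = 1676 + 8D
ΔH = Σ(broken) − Σ(formed) = (1029 + 10D) − (1676 + 8D) = −647 + 2D
Setting this equal to +159 kJ gives 2D = 806, so D = 403 kJ/mol.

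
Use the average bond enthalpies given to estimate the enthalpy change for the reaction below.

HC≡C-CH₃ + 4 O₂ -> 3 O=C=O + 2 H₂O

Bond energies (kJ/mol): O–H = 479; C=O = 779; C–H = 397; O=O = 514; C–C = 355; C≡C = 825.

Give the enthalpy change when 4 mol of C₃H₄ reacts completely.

Bonds broken (reactants):
  C≡C: 1 × 825 = 825
  C–C: 1 × 355 = 355
  C–H: 4 × 397 = 1588
  O=O: 4 × 514 = 2056
  Σ(broken) = 4824 kJ
Bonds formed (products):
  C=O: 6 × 779 = 4674
  O–H: 4 × 479 = 1916
  Σ(formed) = 6590 kJ
ΔH = Σ(broken) − Σ(formed) = 4824 − 6590 = −1766 kJ
For 4× the reaction as written: 4 × (−1766) = −7064 kJ

ΔH = −7064 kJ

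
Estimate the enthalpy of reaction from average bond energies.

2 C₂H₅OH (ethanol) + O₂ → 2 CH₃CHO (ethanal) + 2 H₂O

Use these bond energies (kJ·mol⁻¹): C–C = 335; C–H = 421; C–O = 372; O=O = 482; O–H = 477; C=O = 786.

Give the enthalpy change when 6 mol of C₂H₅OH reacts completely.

Bonds broken (reactants):
  C–C: 2 × 335 = 670
  C–H: 10 × 421 = 4210
  C–O: 2 × 372 = 744
  O–H: 2 × 477 = 954
  O=O: 1 × 482 = 482
  Σ(broken) = 7060 kJ
Bonds formed (products):
  C–C: 2 × 335 = 670
  C–H: 8 × 421 = 3368
  C=O: 2 × 786 = 1572
  O–H: 4 × 477 = 1908
  Σ(formed) = 7518 kJ
ΔH = Σ(broken) − Σ(formed) = 7060 − 7518 = −458 kJ
For 3× the reaction as written: 3 × (−458) = −1374 kJ

ΔH = −1374 kJ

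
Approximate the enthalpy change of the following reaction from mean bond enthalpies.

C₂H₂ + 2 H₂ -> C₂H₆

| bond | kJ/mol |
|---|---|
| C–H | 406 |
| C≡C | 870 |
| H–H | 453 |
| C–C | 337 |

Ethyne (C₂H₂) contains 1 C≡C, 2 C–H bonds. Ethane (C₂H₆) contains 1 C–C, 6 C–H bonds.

Bonds broken (reactants):
  C≡C: 1 × 870 = 870
  C–H: 2 × 406 = 812
  H–H: 2 × 453 = 906
  Σ(broken) = 2588 kJ
Bonds formed (products):
  C–C: 1 × 337 = 337
  C–H: 6 × 406 = 2436
  Σ(formed) = 2773 kJ
ΔH = Σ(broken) − Σ(formed) = 2588 − 2773 = −185 kJ

ΔH ≈ −185 kJ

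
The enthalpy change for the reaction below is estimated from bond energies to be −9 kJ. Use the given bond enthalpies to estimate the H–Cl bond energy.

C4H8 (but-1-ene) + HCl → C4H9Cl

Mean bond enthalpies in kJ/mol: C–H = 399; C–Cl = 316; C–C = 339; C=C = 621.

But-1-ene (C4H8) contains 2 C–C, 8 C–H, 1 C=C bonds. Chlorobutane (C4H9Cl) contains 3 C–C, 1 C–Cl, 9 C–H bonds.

D(H–Cl) ≈ 424 kJ/mol

Let D be the H–Cl bond energy.
Σ(broken) = 2×339 + 8×399 + 1×621 + 1×D = 4491 + D
Σ(formed) = 3×339 + 1×316 + 9×399 = 4924
ΔH = Σ(broken) − Σ(formed) = (4491 + D) − (4924) = −433 + D
Setting this equal to −9 kJ gives D = 424 kJ/mol.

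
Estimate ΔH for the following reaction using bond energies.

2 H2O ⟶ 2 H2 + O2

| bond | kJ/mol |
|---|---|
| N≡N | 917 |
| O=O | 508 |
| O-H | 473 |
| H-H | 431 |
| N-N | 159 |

ΔH ≈ +522 kJ

Bonds broken (reactants):
  O-H: 4 × 473 = 1892
  Σ(broken) = 1892 kJ
Bonds formed (products):
  H-H: 2 × 431 = 862
  O=O: 1 × 508 = 508
  Σ(formed) = 1370 kJ
ΔH = Σ(broken) − Σ(formed) = 1892 − 1370 = +522 kJ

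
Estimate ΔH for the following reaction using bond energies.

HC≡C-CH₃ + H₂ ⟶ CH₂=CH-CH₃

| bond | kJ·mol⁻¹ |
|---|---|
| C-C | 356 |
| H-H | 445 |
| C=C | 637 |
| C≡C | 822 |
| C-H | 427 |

ΔH ≈ −224 kJ

Bonds broken (reactants):
  C≡C: 1 × 822 = 822
  C-C: 1 × 356 = 356
  C-H: 4 × 427 = 1708
  H-H: 1 × 445 = 445
  Σ(broken) = 3331 kJ
Bonds formed (products):
  C-C: 1 × 356 = 356
  C-H: 6 × 427 = 2562
  C=C: 1 × 637 = 637
  Σ(formed) = 3555 kJ
ΔH = Σ(broken) − Σ(formed) = 3331 − 3555 = −224 kJ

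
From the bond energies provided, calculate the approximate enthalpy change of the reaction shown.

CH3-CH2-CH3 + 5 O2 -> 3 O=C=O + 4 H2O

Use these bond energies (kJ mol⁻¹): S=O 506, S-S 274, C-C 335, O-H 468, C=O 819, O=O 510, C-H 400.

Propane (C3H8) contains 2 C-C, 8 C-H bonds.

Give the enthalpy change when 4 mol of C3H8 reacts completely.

Bonds broken (reactants):
  C-C: 2 × 335 = 670
  C-H: 8 × 400 = 3200
  O=O: 5 × 510 = 2550
  Σ(broken) = 6420 kJ
Bonds formed (products):
  C=O: 6 × 819 = 4914
  O-H: 8 × 468 = 3744
  Σ(formed) = 8658 kJ
ΔH = Σ(broken) − Σ(formed) = 6420 − 8658 = −2238 kJ
For 4× the reaction as written: 4 × (−2238) = −8952 kJ

ΔH = −8952 kJ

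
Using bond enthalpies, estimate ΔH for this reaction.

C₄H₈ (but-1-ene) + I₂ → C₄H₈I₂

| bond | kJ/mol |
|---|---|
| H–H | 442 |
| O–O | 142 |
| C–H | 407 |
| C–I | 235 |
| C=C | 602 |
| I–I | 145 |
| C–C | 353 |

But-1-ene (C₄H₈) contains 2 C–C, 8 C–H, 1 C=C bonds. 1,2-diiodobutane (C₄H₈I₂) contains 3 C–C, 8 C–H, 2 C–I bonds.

Bonds broken (reactants):
  C–C: 2 × 353 = 706
  C–H: 8 × 407 = 3256
  C=C: 1 × 602 = 602
  I–I: 1 × 145 = 145
  Σ(broken) = 4709 kJ
Bonds formed (products):
  C–C: 3 × 353 = 1059
  C–H: 8 × 407 = 3256
  C–I: 2 × 235 = 470
  Σ(formed) = 4785 kJ
ΔH = Σ(broken) − Σ(formed) = 4709 − 4785 = −76 kJ

ΔH ≈ −76 kJ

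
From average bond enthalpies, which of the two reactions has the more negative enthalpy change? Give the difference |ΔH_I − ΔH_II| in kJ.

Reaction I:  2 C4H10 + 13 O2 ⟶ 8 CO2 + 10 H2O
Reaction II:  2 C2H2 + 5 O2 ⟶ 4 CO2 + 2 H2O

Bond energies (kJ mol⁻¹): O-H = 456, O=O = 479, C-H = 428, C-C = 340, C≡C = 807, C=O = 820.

Reaction I, by 2750 kJ

Reaction I:
  Bonds broken (reactants):
    C-C: 6 × 340 = 2040
    C-H: 20 × 428 = 8560
    O=O: 13 × 479 = 6227
    Σ(broken) = 16827 kJ
  Bonds formed (products):
    C=O: 16 × 820 = 13120
    O-H: 20 × 456 = 9120
    Σ(formed) = 22240 kJ
  ΔH_I = 16827 − 22240 = −5413 kJ
Reaction II:
  Bonds broken (reactants):
    C≡C: 2 × 807 = 1614
    C-H: 4 × 428 = 1712
    O=O: 5 × 479 = 2395
    Σ(broken) = 5721 kJ
  Bonds formed (products):
    C=O: 8 × 820 = 6560
    O-H: 4 × 456 = 1824
    Σ(formed) = 8384 kJ
  ΔH_II = 5721 − 8384 = −2663 kJ
ΔH_I − ΔH_II = −2750 kJ, so reaction I has the more negative ΔH; |ΔH_I − ΔH_II| = 2750 kJ.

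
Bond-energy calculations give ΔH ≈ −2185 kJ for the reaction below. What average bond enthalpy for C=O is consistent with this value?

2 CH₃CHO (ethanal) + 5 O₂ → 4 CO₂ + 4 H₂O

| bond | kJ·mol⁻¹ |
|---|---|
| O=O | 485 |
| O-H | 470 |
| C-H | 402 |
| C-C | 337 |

D(C=O) ≈ 790 kJ/mol

Let D be the C=O bond energy.
Σ(broken) = 2×337 + 8×402 + 2×D + 5×485 = 6315 + 2D
Σ(formed) = 8×D + 8×470 = 3760 + 8D
ΔH = Σ(broken) − Σ(formed) = (6315 + 2D) − (3760 + 8D) = +2555 − 6D
Setting this equal to −2185 kJ gives 6D = 4740, so D = 790 kJ/mol.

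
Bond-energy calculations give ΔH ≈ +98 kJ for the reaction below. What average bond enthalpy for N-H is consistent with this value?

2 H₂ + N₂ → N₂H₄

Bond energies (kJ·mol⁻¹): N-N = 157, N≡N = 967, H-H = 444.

Let D be the N-H bond energy.
Σ(broken) = 2×444 + 1×967 = 1855
Σ(formed) = 4×D + 1×157 = 157 + 4D
ΔH = Σ(broken) − Σ(formed) = (1855) − (157 + 4D) = +1698 − 4D
Setting this equal to +98 kJ gives 4D = 1600, so D = 400 kJ/mol.

D(N-H) ≈ 400 kJ/mol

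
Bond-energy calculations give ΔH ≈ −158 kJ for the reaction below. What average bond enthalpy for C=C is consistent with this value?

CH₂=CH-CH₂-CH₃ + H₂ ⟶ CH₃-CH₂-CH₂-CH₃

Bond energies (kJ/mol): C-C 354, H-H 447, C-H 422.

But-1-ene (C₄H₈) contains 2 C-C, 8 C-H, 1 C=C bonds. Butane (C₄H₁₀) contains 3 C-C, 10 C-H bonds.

Let D be the C=C bond energy.
Σ(broken) = 2×354 + 8×422 + 1×D + 1×447 = 4531 + D
Σ(formed) = 3×354 + 10×422 = 5282
ΔH = Σ(broken) − Σ(formed) = (4531 + D) − (5282) = −751 + D
Setting this equal to −158 kJ gives D = 593 kJ/mol.

D(C=C) ≈ 593 kJ/mol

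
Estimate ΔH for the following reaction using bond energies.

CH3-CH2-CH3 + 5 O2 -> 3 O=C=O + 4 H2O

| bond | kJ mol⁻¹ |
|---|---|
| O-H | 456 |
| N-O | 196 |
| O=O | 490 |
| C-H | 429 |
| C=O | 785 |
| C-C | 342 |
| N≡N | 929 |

ΔH ≈ −1792 kJ

Bonds broken (reactants):
  C-C: 2 × 342 = 684
  C-H: 8 × 429 = 3432
  O=O: 5 × 490 = 2450
  Σ(broken) = 6566 kJ
Bonds formed (products):
  C=O: 6 × 785 = 4710
  O-H: 8 × 456 = 3648
  Σ(formed) = 8358 kJ
ΔH = Σ(broken) − Σ(formed) = 6566 − 8358 = −1792 kJ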